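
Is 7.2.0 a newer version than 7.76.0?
No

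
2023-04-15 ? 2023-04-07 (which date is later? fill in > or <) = >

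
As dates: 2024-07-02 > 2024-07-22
False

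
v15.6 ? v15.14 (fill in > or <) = <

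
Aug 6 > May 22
True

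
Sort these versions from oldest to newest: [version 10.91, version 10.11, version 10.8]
[version 10.8, version 10.11, version 10.91]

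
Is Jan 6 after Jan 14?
No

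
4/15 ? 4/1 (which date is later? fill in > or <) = >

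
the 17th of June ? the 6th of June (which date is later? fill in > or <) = >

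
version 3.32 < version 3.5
False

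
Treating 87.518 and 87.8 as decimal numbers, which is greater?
87.8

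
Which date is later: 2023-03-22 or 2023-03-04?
2023-03-22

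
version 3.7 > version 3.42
False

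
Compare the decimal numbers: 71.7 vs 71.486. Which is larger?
71.7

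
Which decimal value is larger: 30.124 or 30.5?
30.5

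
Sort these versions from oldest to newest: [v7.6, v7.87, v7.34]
[v7.6, v7.34, v7.87]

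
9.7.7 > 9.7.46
False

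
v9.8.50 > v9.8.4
True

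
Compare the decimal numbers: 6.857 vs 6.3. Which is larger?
6.857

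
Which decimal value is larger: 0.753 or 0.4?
0.753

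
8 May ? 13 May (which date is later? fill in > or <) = <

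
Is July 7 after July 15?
No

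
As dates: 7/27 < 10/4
True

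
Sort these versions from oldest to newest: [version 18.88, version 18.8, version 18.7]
[version 18.7, version 18.8, version 18.88]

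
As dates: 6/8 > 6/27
False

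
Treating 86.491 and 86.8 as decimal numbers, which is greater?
86.8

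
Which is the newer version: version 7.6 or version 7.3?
version 7.6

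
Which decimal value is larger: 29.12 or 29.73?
29.73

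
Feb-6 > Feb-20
False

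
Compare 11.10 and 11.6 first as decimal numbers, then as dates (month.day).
As decimals: 11.10 < 11.6. As dates: 11/10 is later than 11/6 (day 10 > day 6).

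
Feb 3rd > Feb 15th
False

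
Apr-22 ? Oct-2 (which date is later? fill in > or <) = <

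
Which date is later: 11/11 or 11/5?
11/11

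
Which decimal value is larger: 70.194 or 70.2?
70.2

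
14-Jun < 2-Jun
False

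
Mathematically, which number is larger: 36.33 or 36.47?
36.47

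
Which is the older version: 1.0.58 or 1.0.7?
1.0.7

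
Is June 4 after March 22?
Yes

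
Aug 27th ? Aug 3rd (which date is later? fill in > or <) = >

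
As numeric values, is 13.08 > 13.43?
False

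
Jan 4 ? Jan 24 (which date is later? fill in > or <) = <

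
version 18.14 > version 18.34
False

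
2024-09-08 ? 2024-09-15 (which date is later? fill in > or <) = <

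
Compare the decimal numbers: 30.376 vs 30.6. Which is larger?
30.6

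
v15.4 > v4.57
True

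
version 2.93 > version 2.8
True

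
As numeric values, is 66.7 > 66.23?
True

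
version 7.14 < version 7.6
False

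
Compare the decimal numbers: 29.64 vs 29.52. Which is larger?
29.64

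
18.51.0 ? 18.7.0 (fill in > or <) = >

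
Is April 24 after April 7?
Yes. Day 24 comes after day 7 in April — this is a date comparison, not a decimal one (the decimal 4.24 would be smaller than 4.7).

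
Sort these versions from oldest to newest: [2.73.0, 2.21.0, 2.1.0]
[2.1.0, 2.21.0, 2.73.0]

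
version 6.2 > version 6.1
True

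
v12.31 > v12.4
True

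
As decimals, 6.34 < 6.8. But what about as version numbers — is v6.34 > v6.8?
True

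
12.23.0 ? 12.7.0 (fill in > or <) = >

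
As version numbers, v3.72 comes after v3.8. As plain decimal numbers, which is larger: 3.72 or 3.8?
3.8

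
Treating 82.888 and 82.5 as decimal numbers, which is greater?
82.888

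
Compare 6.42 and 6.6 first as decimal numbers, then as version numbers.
As decimals: 6.42 < 6.6. As versions: v6.42 > v6.6 (minor version 42 > 6).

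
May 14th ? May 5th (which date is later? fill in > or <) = >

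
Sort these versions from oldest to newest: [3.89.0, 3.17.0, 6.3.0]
[3.17.0, 3.89.0, 6.3.0]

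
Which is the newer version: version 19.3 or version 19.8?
version 19.8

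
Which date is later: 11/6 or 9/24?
11/6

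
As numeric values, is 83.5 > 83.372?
True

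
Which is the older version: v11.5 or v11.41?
v11.5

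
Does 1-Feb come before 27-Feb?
Yes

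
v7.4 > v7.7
False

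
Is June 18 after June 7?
Yes. Day 18 comes after day 7 in June — this is a date comparison, not a decimal one (the decimal 6.18 would be smaller than 6.7).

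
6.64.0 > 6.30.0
True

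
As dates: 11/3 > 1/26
True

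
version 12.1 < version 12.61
True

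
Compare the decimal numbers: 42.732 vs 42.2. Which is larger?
42.732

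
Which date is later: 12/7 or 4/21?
12/7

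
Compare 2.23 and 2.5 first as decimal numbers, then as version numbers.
As decimals: 2.23 < 2.5. As versions: v2.23 > v2.5 (minor version 23 > 5).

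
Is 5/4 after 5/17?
No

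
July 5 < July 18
True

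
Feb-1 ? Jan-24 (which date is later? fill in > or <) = >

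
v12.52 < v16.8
True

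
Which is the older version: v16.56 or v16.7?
v16.7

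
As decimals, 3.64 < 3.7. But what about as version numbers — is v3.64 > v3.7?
True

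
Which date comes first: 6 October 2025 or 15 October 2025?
6 October 2025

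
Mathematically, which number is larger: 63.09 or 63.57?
63.57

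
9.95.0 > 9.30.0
True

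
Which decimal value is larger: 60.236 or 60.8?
60.8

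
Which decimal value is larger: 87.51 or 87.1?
87.51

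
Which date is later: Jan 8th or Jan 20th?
Jan 20th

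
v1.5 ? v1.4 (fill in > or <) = >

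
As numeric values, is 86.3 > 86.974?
False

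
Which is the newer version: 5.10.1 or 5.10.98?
5.10.98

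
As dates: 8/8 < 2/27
False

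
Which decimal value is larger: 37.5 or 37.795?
37.795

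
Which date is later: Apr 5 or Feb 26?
Apr 5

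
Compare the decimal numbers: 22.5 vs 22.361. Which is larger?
22.5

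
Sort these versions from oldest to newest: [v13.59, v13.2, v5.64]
[v5.64, v13.2, v13.59]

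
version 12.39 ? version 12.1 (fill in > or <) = >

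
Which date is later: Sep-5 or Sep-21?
Sep-21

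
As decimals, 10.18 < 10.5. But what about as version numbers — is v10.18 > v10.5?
True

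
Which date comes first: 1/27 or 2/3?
1/27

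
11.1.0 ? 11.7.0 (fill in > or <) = <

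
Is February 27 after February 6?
Yes. Day 27 comes after day 6 in February — this is a date comparison, not a decimal one (the decimal 2.27 would be smaller than 2.6).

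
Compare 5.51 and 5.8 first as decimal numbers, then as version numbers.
As decimals: 5.51 < 5.8. As versions: v5.51 > v5.8 (minor version 51 > 8).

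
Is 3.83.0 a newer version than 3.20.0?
Yes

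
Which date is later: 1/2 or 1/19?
1/19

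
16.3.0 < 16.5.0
True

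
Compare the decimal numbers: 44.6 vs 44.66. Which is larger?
44.66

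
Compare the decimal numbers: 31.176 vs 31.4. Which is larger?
31.4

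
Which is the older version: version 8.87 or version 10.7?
version 8.87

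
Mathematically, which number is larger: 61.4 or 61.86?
61.86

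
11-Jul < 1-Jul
False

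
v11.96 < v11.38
False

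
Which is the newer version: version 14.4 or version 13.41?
version 14.4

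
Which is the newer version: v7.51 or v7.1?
v7.51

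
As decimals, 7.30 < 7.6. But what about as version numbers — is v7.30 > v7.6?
True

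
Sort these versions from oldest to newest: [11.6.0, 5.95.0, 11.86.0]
[5.95.0, 11.6.0, 11.86.0]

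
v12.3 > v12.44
False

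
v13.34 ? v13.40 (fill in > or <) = <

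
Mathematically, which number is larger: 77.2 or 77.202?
77.202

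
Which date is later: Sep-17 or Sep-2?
Sep-17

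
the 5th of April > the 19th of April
False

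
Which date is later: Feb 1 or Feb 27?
Feb 27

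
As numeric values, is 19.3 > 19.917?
False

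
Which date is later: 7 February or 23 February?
23 February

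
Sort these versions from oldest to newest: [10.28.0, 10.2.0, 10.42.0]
[10.2.0, 10.28.0, 10.42.0]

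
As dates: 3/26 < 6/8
True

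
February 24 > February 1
True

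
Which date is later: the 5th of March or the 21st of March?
the 21st of March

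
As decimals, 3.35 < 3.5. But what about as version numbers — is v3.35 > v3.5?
True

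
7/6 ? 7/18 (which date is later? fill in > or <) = <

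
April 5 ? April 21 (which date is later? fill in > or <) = <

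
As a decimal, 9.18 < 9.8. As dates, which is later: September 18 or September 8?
September 18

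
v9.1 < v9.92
True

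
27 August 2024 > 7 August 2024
True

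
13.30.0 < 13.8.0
False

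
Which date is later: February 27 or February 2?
February 27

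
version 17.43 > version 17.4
True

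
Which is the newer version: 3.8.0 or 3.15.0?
3.15.0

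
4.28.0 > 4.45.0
False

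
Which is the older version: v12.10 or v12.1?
v12.1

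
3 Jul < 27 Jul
True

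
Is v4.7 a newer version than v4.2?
Yes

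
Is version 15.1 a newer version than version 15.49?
No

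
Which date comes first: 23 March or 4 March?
4 March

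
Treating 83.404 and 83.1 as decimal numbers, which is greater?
83.404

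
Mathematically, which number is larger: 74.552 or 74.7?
74.7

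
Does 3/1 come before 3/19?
Yes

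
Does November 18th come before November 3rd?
No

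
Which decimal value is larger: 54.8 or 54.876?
54.876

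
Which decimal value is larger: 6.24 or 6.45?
6.45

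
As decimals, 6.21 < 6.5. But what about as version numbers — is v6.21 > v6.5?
True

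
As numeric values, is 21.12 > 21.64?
False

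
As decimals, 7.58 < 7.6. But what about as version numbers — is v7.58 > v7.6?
True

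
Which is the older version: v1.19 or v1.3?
v1.3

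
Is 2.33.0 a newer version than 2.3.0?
Yes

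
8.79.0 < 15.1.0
True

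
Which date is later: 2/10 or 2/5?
2/10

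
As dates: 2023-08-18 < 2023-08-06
False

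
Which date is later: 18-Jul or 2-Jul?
18-Jul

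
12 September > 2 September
True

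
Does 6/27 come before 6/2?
No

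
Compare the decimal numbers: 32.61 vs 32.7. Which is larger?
32.7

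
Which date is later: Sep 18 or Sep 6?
Sep 18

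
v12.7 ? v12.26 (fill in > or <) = <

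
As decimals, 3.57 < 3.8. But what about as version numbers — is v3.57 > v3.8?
True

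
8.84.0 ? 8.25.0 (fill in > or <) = >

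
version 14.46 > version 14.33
True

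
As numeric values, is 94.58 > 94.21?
True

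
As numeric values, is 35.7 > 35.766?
False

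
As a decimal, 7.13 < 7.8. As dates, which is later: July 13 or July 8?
July 13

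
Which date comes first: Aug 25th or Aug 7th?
Aug 7th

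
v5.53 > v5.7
True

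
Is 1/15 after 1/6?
Yes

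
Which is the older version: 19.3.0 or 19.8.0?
19.3.0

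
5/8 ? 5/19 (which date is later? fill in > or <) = <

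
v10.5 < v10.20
True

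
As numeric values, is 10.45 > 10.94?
False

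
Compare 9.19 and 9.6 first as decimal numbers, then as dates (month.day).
As decimals: 9.19 < 9.6. As dates: 9/19 is later than 9/6 (day 19 > day 6).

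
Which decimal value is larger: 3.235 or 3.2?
3.235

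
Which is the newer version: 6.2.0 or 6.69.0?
6.69.0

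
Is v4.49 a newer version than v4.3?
Yes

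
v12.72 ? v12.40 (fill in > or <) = >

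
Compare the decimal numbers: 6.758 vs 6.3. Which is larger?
6.758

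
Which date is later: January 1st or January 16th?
January 16th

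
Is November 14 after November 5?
Yes. Day 14 comes after day 5 in November — this is a date comparison, not a decimal one (the decimal 11.14 would be smaller than 11.5).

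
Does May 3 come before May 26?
Yes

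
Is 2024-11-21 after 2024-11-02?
Yes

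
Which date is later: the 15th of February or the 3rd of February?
the 15th of February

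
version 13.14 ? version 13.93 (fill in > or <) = <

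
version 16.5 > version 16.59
False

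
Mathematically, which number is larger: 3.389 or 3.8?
3.8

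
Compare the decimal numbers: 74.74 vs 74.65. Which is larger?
74.74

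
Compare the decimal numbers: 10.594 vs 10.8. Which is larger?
10.8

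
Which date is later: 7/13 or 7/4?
7/13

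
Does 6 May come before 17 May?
Yes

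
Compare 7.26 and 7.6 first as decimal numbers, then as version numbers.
As decimals: 7.26 < 7.6. As versions: v7.26 > v7.6 (minor version 26 > 6).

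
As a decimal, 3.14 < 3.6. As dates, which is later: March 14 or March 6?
March 14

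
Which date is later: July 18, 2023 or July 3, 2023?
July 18, 2023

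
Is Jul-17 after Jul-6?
Yes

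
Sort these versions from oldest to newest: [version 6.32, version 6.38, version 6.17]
[version 6.17, version 6.32, version 6.38]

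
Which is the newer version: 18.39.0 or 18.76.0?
18.76.0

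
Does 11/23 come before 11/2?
No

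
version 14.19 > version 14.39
False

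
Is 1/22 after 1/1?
Yes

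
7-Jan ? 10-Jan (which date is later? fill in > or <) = <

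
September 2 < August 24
False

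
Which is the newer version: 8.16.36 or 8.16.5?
8.16.36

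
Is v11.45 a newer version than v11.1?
Yes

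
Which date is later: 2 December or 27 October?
2 December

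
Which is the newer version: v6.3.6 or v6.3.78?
v6.3.78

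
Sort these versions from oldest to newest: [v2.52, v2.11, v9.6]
[v2.11, v2.52, v9.6]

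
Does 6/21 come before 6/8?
No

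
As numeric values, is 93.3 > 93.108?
True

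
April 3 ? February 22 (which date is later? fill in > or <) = >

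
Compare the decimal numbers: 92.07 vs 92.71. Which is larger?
92.71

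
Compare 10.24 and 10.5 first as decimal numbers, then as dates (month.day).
As decimals: 10.24 < 10.5. As dates: 10/24 is later than 10/5 (day 24 > day 5).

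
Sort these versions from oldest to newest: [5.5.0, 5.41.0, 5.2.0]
[5.2.0, 5.5.0, 5.41.0]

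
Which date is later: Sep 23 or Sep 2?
Sep 23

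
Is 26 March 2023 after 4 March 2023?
Yes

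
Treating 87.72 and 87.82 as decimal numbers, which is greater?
87.82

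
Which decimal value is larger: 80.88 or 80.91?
80.91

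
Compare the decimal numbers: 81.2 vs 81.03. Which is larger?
81.2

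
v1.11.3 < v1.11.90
True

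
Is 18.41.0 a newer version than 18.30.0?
Yes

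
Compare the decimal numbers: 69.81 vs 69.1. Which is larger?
69.81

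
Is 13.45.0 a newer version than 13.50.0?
No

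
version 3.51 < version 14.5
True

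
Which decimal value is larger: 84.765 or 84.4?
84.765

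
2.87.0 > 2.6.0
True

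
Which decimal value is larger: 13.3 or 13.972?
13.972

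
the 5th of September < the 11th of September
True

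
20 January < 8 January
False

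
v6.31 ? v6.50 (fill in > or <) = <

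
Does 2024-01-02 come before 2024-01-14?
Yes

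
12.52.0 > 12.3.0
True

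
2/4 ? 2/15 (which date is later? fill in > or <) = <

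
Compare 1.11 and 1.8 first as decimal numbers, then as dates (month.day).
As decimals: 1.11 < 1.8. As dates: 1/11 is later than 1/8 (day 11 > day 8).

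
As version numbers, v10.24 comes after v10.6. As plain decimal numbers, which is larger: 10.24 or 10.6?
10.6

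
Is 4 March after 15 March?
No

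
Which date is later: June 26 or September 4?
September 4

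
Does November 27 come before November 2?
No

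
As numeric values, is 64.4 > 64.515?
False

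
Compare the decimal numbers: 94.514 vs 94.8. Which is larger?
94.8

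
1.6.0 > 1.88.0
False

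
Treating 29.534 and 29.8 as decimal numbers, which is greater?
29.8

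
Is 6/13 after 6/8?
Yes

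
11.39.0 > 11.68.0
False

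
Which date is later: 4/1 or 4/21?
4/21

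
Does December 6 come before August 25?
No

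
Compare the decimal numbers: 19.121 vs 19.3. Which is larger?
19.3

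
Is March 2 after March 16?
No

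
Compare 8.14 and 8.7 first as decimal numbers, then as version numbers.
As decimals: 8.14 < 8.7. As versions: v8.14 > v8.7 (minor version 14 > 7).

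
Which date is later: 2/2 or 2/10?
2/10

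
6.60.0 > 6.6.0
True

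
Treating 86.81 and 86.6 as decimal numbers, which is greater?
86.81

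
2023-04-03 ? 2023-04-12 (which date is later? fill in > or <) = <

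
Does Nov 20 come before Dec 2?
Yes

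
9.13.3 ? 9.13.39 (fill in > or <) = <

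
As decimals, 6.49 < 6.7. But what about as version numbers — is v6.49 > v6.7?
True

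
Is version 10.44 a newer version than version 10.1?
Yes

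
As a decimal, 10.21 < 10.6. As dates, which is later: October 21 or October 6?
October 21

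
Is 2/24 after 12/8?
No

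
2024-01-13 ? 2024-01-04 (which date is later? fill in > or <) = >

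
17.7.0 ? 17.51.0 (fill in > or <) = <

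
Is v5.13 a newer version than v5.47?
No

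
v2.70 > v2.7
True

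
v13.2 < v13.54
True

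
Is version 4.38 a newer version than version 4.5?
Yes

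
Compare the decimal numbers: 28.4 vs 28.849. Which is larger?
28.849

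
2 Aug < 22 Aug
True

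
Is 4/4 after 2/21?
Yes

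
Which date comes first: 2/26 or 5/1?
2/26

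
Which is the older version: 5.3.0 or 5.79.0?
5.3.0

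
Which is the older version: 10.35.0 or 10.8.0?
10.8.0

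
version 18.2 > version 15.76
True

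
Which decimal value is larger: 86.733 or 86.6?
86.733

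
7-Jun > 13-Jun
False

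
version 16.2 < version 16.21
True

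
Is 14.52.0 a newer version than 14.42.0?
Yes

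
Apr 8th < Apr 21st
True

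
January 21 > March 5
False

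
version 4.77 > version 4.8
True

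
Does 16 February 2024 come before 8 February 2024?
No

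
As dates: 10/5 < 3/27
False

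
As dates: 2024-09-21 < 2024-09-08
False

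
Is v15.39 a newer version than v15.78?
No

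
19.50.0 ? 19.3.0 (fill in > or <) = >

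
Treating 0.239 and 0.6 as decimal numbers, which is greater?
0.6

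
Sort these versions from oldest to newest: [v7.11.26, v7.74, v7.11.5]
[v7.11.5, v7.11.26, v7.74]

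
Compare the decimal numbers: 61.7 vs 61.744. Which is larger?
61.744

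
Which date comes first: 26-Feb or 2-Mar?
26-Feb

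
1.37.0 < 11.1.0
True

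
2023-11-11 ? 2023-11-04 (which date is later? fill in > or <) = >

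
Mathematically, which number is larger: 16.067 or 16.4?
16.4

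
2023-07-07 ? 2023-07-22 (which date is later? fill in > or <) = <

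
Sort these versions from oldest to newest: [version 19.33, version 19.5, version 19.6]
[version 19.5, version 19.6, version 19.33]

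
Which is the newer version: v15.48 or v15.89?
v15.89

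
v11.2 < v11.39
True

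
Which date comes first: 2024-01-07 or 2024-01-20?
2024-01-07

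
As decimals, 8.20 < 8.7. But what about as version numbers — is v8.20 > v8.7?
True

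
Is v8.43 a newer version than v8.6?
Yes. Version numbers are compared segment by segment as integers, not as decimals: minor version 43 > 6, so v8.43 > v8.6 (even though the decimal 8.43 < 8.6).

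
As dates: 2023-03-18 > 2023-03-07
True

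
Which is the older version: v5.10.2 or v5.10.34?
v5.10.2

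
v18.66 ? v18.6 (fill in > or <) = >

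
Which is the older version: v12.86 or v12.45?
v12.45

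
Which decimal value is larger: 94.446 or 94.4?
94.446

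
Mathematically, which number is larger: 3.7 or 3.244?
3.7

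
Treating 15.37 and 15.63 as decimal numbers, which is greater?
15.63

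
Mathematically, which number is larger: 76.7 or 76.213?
76.7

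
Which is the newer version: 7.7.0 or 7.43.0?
7.43.0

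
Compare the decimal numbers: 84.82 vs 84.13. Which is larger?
84.82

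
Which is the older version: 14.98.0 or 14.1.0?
14.1.0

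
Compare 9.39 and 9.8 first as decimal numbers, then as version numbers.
As decimals: 9.39 < 9.8. As versions: v9.39 > v9.8 (minor version 39 > 8).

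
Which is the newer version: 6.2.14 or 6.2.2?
6.2.14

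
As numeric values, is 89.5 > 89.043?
True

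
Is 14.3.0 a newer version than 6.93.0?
Yes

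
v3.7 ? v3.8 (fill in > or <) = <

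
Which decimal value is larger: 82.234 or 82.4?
82.4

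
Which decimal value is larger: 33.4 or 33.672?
33.672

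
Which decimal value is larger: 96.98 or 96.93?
96.98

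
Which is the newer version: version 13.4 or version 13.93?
version 13.93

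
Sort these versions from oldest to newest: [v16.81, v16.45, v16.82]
[v16.45, v16.81, v16.82]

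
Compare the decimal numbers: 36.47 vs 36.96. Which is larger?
36.96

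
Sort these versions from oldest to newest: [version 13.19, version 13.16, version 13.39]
[version 13.16, version 13.19, version 13.39]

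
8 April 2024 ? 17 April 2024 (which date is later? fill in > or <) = <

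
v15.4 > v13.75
True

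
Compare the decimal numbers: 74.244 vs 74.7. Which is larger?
74.7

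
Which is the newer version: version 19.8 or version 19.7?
version 19.8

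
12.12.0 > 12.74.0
False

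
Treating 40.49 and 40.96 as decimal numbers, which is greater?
40.96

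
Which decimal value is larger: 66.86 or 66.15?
66.86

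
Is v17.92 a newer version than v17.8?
Yes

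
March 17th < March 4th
False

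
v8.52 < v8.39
False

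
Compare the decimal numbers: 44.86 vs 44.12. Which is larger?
44.86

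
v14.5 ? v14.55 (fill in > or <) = <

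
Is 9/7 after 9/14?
No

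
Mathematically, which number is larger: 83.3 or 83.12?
83.3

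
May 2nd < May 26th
True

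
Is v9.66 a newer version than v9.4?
Yes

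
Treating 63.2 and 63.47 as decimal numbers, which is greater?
63.47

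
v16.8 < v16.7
False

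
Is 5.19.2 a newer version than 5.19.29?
No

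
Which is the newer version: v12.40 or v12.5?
v12.40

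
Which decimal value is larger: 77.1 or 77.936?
77.936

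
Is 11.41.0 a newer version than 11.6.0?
Yes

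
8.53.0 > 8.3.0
True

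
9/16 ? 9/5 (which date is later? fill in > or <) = >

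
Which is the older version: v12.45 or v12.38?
v12.38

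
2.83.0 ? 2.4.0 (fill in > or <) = >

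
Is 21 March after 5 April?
No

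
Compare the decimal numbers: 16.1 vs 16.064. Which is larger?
16.1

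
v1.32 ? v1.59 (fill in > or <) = <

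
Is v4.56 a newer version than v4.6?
Yes. Version numbers are compared segment by segment as integers, not as decimals: minor version 56 > 6, so v4.56 > v4.6 (even though the decimal 4.56 < 4.6).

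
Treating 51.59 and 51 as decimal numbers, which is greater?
51.59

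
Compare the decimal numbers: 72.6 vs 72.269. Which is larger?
72.6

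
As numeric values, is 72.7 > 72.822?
False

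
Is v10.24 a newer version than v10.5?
Yes. Version numbers are compared segment by segment as integers, not as decimals: minor version 24 > 5, so v10.24 > v10.5 (even though the decimal 10.24 < 10.5).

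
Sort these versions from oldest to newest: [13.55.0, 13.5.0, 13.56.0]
[13.5.0, 13.55.0, 13.56.0]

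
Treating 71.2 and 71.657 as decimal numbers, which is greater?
71.657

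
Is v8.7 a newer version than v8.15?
No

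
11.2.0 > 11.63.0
False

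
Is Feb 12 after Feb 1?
Yes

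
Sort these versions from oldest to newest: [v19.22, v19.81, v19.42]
[v19.22, v19.42, v19.81]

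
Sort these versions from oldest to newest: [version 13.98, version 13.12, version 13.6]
[version 13.6, version 13.12, version 13.98]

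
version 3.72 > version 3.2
True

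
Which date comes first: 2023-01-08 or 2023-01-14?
2023-01-08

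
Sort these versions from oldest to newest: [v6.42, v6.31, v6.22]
[v6.22, v6.31, v6.42]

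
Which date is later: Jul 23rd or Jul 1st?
Jul 23rd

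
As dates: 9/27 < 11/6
True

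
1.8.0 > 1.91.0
False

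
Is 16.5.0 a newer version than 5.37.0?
Yes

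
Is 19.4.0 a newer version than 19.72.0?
No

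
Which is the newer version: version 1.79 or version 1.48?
version 1.79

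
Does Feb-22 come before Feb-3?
No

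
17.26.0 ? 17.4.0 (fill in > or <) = >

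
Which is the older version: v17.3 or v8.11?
v8.11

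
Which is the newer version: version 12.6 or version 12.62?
version 12.62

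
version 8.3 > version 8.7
False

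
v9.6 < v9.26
True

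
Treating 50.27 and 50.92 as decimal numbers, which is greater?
50.92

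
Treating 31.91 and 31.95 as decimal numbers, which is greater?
31.95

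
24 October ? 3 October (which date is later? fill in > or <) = >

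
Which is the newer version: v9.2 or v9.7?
v9.7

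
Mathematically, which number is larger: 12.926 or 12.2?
12.926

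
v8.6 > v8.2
True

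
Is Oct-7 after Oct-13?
No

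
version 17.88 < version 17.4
False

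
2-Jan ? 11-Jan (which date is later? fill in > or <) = <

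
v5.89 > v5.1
True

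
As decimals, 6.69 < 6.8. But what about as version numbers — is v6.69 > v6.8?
True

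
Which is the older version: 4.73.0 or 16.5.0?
4.73.0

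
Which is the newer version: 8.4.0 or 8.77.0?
8.77.0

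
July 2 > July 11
False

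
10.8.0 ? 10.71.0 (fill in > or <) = <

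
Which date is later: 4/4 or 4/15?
4/15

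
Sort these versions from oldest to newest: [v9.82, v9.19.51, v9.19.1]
[v9.19.1, v9.19.51, v9.82]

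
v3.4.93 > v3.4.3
True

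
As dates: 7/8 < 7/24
True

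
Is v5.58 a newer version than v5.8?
Yes. Version numbers are compared segment by segment as integers, not as decimals: minor version 58 > 8, so v5.58 > v5.8 (even though the decimal 5.58 < 5.8).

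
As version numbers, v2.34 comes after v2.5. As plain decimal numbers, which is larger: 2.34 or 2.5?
2.5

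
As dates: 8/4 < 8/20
True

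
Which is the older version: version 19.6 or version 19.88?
version 19.6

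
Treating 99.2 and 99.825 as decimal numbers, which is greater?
99.825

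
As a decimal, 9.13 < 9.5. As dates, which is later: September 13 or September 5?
September 13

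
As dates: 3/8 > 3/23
False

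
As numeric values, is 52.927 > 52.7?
True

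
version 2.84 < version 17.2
True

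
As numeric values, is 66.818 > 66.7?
True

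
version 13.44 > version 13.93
False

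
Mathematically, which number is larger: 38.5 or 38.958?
38.958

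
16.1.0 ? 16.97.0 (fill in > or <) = <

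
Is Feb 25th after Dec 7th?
No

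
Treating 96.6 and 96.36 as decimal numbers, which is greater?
96.6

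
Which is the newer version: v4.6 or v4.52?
v4.52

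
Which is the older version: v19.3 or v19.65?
v19.3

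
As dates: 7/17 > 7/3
True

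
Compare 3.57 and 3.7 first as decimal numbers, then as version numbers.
As decimals: 3.57 < 3.7. As versions: v3.57 > v3.7 (minor version 57 > 7).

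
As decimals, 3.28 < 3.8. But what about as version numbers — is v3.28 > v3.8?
True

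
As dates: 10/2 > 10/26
False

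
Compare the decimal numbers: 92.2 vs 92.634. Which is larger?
92.634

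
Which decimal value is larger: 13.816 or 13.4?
13.816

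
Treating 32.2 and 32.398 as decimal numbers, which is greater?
32.398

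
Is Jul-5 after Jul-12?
No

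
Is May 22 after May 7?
Yes. Day 22 comes after day 7 in May — this is a date comparison, not a decimal one (the decimal 5.22 would be smaller than 5.7).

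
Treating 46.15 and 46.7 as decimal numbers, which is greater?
46.7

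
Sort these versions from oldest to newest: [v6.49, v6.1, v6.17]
[v6.1, v6.17, v6.49]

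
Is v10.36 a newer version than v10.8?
Yes. Version numbers are compared segment by segment as integers, not as decimals: minor version 36 > 8, so v10.36 > v10.8 (even though the decimal 10.36 < 10.8).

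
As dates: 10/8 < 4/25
False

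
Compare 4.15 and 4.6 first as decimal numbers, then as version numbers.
As decimals: 4.15 < 4.6. As versions: v4.15 > v4.6 (minor version 15 > 6).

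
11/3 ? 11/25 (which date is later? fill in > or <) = <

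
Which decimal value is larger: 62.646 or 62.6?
62.646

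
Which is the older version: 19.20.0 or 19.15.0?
19.15.0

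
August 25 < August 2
False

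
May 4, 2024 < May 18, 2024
True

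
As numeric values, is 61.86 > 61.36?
True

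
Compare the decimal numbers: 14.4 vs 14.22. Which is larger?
14.4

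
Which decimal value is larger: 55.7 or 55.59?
55.7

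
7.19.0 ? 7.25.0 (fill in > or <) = <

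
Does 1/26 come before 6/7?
Yes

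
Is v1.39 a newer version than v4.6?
No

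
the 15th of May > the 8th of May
True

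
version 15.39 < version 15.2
False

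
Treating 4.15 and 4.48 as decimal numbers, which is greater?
4.48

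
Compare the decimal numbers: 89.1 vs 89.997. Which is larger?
89.997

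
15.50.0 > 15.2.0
True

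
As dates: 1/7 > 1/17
False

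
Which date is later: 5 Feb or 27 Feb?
27 Feb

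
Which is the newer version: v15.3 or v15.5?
v15.5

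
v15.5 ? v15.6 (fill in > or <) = <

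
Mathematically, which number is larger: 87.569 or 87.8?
87.8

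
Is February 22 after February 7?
Yes. Day 22 comes after day 7 in February — this is a date comparison, not a decimal one (the decimal 2.22 would be smaller than 2.7).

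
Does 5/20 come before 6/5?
Yes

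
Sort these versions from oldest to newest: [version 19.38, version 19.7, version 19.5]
[version 19.5, version 19.7, version 19.38]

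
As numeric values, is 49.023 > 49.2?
False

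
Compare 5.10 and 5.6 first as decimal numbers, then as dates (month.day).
As decimals: 5.10 < 5.6. As dates: 5/10 is later than 5/6 (day 10 > day 6).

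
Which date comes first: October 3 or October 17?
October 3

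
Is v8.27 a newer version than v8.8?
Yes. Version numbers are compared segment by segment as integers, not as decimals: minor version 27 > 8, so v8.27 > v8.8 (even though the decimal 8.27 < 8.8).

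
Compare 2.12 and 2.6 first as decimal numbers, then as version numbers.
As decimals: 2.12 < 2.6. As versions: v2.12 > v2.6 (minor version 12 > 6).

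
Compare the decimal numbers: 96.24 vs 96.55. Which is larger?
96.55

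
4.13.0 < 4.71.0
True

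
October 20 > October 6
True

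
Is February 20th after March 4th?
No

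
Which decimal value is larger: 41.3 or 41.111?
41.3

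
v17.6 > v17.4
True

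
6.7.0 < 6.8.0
True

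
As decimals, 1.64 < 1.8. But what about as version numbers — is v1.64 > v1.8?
True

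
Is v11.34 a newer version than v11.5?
Yes. Version numbers are compared segment by segment as integers, not as decimals: minor version 34 > 5, so v11.34 > v11.5 (even though the decimal 11.34 < 11.5).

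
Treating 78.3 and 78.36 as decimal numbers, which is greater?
78.36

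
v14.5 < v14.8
True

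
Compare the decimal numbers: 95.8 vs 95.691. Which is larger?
95.8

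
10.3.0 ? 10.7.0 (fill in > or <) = <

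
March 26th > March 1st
True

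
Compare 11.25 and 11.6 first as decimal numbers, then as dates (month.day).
As decimals: 11.25 < 11.6. As dates: 11/25 is later than 11/6 (day 25 > day 6).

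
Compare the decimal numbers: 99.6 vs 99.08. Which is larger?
99.6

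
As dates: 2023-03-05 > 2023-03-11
False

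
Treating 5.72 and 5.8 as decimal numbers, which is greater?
5.8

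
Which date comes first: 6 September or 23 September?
6 September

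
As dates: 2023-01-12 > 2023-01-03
True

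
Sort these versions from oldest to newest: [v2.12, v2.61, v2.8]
[v2.8, v2.12, v2.61]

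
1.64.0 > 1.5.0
True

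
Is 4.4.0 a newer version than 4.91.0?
No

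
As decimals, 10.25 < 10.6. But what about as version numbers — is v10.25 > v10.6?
True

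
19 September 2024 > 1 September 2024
True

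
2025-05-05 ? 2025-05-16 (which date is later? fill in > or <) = <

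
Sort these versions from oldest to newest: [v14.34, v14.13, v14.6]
[v14.6, v14.13, v14.34]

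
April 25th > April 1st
True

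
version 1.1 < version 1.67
True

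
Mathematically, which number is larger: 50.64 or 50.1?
50.64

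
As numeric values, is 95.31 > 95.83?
False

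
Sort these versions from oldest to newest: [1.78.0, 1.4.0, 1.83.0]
[1.4.0, 1.78.0, 1.83.0]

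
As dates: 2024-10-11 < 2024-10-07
False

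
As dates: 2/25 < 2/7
False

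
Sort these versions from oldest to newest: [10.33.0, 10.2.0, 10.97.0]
[10.2.0, 10.33.0, 10.97.0]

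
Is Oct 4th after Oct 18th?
No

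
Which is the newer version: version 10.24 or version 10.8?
version 10.24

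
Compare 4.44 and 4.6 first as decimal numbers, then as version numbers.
As decimals: 4.44 < 4.6. As versions: v4.44 > v4.6 (minor version 44 > 6).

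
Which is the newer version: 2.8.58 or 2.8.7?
2.8.58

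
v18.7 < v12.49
False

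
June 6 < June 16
True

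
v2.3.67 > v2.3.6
True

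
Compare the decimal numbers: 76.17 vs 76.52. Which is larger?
76.52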